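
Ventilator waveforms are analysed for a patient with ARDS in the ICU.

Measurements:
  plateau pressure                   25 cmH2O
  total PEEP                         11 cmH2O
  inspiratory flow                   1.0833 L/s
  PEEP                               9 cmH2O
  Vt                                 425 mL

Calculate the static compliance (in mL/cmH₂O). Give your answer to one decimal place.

End-expiratory occlusion gives total PEEP = 11 cmH2O (intrinsic PEEP = 11 − 9 = 2). Use total PEEP for the elastic gradient.
Cstat = Vt / (Pplat − PEEPtotal) = 425 / (25 − 11) = 425 / 14.0 = 30.357 mL/cmH2O.

30.4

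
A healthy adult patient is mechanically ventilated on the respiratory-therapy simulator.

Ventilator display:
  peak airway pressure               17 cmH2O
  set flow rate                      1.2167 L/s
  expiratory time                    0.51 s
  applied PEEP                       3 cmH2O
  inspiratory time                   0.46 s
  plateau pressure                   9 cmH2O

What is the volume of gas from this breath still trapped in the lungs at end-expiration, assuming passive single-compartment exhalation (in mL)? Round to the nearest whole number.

Vt = flow × Ti = 1.2167 L/s × 0.46 s × 1000 mL/L = 559.68 mL.
R = (PIP − Pplat)/V̇ = (17 − 9) / 1.2167 = 8.0/1.2167 = 6.575 cmH2O·s/L.
C = Vt/(Pplat − PEEP) = 559.68 / (9 − 3) = 559.68/6.0 = 93.28 mL/cmH2O.
τ = R × C = 6.575 × 0.09328 L/cmH2O = 0.6133 s.
Fraction remaining = e^(−Te/τ) = e^(−0.51/0.6133) = 0.4354.
Trapped volume = 559.68 × 0.4354 = 243.68 mL.

244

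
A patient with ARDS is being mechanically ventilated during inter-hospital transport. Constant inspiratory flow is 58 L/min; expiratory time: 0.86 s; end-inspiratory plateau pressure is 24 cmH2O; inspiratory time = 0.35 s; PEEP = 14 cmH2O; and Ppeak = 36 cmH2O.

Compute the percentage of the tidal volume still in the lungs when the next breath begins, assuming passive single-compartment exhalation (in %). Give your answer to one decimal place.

12.9

Flow: 58 L/min ÷ 60 = 0.9667 L/s.
Vt = flow × Ti = 0.9667 L/s × 0.35 s × 1000 mL/L = 338.35 mL.
R = (PIP − Pplat)/V̇ = (36 − 24) / 0.9667 = 12.0/0.9667 = 12.413 cmH2O·s/L.
C = Vt/(Pplat − PEEP) = 338.35 / (24 − 14) = 338.35/10.0 = 33.835 mL/cmH2O.
τ = R × C = 12.413 × 0.03384 L/cmH2O = 0.4201 s.
Fraction remaining at end-expiration = e^(−Te/τ) = e^(−0.86/0.4201) = 0.1291 → 12.91%.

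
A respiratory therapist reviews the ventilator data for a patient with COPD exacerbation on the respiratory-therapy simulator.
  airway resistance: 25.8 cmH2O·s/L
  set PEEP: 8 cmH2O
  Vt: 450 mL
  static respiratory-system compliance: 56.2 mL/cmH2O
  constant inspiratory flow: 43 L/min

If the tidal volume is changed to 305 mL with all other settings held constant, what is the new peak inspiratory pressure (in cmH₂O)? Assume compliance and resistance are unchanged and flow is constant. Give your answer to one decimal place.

31.9

Flow: 43 L/min ÷ 60 = 0.7167 L/s.
PIP = Vt/C + R·V̇ + PEEP (constant-flow equation of motion).
Only the elastic term changes: ΔPIP = ΔVt / C = (305 − 450) / 56.2 = -2.58 cmH2O.
Original PIP = 450/56.2 + 25.8×0.7167 + 8 = 34.498 cmH2O; new PIP = 34.498 + (-2.58) = 31.918 cmH2O.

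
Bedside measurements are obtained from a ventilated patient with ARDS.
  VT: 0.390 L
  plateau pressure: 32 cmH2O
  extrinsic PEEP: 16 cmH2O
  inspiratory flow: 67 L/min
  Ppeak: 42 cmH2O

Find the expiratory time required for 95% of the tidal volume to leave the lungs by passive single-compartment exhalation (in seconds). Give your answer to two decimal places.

Flow: 67 L/min ÷ 60 = 1.1167 L/s.
R = (PIP − Pplat)/V̇ = (42 − 32) / 1.1167 = 10.0/1.1167 = 8.955 cmH2O·s/L.
C = Vt/(Pplat − PEEP) = 390.0 / (32 − 16) = 390.0/16.0 = 24.375 mL/cmH2O.
τ = R × C = 8.955 × 0.02438 L/cmH2O = 0.2183 s.
t = −τ·ln(1 − 0.95) = −0.2183·ln(0.05) = 0.654 s.

0.65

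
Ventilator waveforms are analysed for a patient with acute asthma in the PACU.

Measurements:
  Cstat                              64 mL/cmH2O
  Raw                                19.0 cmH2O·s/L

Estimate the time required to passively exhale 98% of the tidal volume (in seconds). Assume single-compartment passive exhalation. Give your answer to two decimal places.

τ = R × C = 19.0 × 64 mL/cmH2O = 19.0 × 0.064 L/cmH2O = 1.216 s.
Exhaled fraction f = 1 − e^(−t/τ) → t = −τ·ln(1 − f) = −1.216·ln(0.02) = 4.757 s.

4.76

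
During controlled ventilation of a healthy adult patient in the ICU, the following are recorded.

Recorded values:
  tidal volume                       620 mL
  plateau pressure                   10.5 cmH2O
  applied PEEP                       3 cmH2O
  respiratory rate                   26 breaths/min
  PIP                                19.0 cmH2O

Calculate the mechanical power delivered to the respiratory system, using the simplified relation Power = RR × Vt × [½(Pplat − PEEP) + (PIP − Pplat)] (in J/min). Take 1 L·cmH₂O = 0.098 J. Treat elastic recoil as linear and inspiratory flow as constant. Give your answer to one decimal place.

19.4

Per-breath work = Vt × [½(Pplat−PEEP) + (PIP−Pplat)] = 0.620 × [0.5×7.5 + 8.5] = 0.620 × 12.25 = 7.595 L·cmH2O.
Power = 26 × 7.595 = 197.47 L·cmH2O/min.
× 0.098 J/(L·cmH2O) → 19.352 J/min.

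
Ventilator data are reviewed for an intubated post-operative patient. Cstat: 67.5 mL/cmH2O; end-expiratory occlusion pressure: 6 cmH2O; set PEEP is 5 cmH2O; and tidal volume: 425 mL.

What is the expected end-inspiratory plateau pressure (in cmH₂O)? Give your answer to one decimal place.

End-expiratory occlusion gives total PEEP = 6 cmH2O (intrinsic PEEP = 6 − 5 = 1). Use total PEEP for the elastic gradient.
Pplat = PEEPtotal + Vt / Cstat = 6 + 425 / 67.5 = 6 + 6.296 = 12.296 cmH2O.

12.3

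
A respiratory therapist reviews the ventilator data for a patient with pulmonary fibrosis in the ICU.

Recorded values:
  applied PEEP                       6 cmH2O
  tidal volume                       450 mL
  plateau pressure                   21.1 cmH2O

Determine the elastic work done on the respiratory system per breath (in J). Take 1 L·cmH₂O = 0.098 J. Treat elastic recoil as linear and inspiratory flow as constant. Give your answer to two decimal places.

Elastic work ≈ ½ × (Pplat − PEEP) × Vt = 0.5 × (21.1 − 6) × 0.450 L = 0.5 × 15.1 × 0.450 = 3.398 L·cmH2O.
× 0.098 J/(L·cmH2O) → 0.333 J.

0.33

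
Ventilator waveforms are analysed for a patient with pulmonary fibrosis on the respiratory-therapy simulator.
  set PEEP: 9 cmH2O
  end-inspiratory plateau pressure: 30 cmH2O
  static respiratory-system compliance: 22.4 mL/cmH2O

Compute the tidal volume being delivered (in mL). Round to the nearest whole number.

Vt = Cstat × (Pplat − PEEP) = 22.4 × (30 − 9) = 22.4 × 21.0 = 470.4 mL.

470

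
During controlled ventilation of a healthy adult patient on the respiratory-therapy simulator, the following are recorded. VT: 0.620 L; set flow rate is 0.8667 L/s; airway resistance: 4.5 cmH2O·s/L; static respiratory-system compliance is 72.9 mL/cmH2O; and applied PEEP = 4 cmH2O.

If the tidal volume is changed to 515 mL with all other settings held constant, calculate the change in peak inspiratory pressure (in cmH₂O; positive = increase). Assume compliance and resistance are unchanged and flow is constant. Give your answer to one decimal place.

PIP = Vt/C + R·V̇ + PEEP (constant-flow equation of motion).
Only the elastic term changes: ΔPIP = ΔVt / C = (515 − 620) / 72.9 = -1.44 cmH2O.

-1.4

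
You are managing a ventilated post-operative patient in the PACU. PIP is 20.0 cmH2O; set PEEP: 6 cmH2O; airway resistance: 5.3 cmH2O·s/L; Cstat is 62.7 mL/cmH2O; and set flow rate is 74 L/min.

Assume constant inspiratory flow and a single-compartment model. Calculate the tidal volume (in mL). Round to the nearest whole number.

468

Flow: 74 L/min ÷ 60 = 1.2333 L/s.
Equation of motion (constant flow): PIP = Vt/C + R·V̇ + PEEP.
Vt/C = PIP − R·V̇ − PEEP = 20.0 − 6.536 − 6 = 7.464 cmH2O.
Vt = C × 7.464 = 62.7 × 7.464 = 467.99 mL.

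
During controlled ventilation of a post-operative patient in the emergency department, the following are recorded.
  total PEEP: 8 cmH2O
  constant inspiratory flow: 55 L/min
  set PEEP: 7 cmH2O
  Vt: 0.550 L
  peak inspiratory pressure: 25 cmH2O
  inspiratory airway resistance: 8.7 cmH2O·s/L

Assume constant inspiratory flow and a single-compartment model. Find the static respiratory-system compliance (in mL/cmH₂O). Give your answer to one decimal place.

Flow: 55 L/min ÷ 60 = 0.9167 L/s.
Total PEEP = 8 cmH2O (set 7 + intrinsic 1); this is the baseline alveolar pressure.
Equation of motion (constant flow): PIP = Vt/C + R·V̇ + PEEP.
Vt/C = PIP − R·V̇ − PEEP = 25 − 8.7×0.9167 − 8 = 25 − 7.975 − 8 = 9.025 cmH2O.
C = Vt / 9.025 = 550 / 9.025 = 60.942 mL/cmH2O.

60.9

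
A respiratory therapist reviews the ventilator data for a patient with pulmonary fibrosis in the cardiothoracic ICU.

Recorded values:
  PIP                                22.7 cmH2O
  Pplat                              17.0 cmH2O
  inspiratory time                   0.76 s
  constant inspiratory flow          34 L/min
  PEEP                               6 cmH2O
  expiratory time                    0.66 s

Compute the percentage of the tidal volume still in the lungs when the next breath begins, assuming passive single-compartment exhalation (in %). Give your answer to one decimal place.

18.7

Flow: 34 L/min ÷ 60 = 0.5667 L/s.
Vt = flow × Ti = 0.5667 L/s × 0.76 s × 1000 mL/L = 430.69 mL.
R = (PIP − Pplat)/V̇ = (22.7 − 17.0) / 0.5667 = 5.7/0.5667 = 10.058 cmH2O·s/L.
C = Vt/(Pplat − PEEP) = 430.69 / (17.0 − 6) = 430.69/11.0 = 39.154 mL/cmH2O.
τ = R × C = 10.058 × 0.03915 L/cmH2O = 0.3938 s.
Fraction remaining at end-expiration = e^(−Te/τ) = e^(−0.66/0.3938) = 0.1871 → 18.71%.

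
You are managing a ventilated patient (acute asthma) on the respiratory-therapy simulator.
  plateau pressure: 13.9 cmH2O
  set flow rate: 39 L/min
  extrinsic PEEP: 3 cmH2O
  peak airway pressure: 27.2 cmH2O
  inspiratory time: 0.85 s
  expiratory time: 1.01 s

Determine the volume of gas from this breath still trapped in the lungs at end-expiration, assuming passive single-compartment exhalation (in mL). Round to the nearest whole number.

209

Flow: 39 L/min ÷ 60 = 0.65 L/s.
Vt = flow × Ti = 0.65 L/s × 0.85 s × 1000 mL/L = 552.5 mL.
R = (PIP − Pplat)/V̇ = (27.2 − 13.9) / 0.65 = 13.3/0.65 = 20.462 cmH2O·s/L.
C = Vt/(Pplat − PEEP) = 552.5 / (13.9 − 3) = 552.5/10.9 = 50.688 mL/cmH2O.
τ = R × C = 20.462 × 0.05069 L/cmH2O = 1.037 s.
Fraction remaining = e^(−Te/τ) = e^(−1.01/1.037) = 0.3776.
Trapped volume = 552.5 × 0.3776 = 208.62 mL.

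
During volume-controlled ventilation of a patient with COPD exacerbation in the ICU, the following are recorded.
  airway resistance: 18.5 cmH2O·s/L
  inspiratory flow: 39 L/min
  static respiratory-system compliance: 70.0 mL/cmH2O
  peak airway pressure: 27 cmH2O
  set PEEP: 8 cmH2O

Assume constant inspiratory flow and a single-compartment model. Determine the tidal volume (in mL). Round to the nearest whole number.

488

Flow: 39 L/min ÷ 60 = 0.65 L/s.
Equation of motion (constant flow): PIP = Vt/C + R·V̇ + PEEP.
Vt/C = PIP − R·V̇ − PEEP = 27 − 12.025 − 8 = 6.975 cmH2O.
Vt = C × 6.975 = 70.0 × 6.975 = 488.25 mL.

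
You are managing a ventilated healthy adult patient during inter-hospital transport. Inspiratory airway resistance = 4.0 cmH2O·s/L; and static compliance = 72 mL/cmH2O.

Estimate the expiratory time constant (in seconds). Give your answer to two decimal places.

0.29

τ = R × C = 4.0 × 72 mL/cmH2O = 4.0 × 0.072 L/cmH2O = 0.288 s.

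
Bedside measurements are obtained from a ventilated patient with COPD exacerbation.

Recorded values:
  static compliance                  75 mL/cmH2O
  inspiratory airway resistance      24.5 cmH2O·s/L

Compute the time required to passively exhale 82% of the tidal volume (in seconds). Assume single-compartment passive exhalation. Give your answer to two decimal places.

3.15

τ = R × C = 24.5 × 75 mL/cmH2O = 24.5 × 0.075 L/cmH2O = 1.838 s.
Exhaled fraction f = 1 − e^(−t/τ) → t = −τ·ln(1 − f) = −1.838·ln(0.18) = 3.152 s.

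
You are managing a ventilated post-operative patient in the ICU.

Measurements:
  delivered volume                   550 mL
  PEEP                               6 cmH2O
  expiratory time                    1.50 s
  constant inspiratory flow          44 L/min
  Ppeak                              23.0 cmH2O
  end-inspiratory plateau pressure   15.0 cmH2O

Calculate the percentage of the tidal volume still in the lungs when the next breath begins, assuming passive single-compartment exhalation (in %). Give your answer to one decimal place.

10.5

Flow: 44 L/min ÷ 60 = 0.7333 L/s.
R = (PIP − Pplat)/V̇ = (23.0 − 15.0) / 0.7333 = 8.0/0.7333 = 10.91 cmH2O·s/L.
C = Vt/(Pplat − PEEP) = 550.0 / (15.0 − 6) = 550.0/9.0 = 61.111 mL/cmH2O.
τ = R × C = 10.91 × 0.06111 L/cmH2O = 0.6667 s.
Fraction remaining at end-expiration = e^(−Te/τ) = e^(−1.50/0.6667) = 0.1054 → 10.54%.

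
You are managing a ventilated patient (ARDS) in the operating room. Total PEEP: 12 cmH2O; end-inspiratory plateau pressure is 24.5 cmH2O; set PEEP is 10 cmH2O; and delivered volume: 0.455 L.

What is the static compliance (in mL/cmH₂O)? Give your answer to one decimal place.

36.4

End-expiratory occlusion gives total PEEP = 12 cmH2O (intrinsic PEEP = 12 − 10 = 2). Use total PEEP for the elastic gradient.
Cstat = Vt / (Pplat − PEEPtotal) = 455 / (24.5 − 12) = 455 / 12.5 = 36.4 mL/cmH2O.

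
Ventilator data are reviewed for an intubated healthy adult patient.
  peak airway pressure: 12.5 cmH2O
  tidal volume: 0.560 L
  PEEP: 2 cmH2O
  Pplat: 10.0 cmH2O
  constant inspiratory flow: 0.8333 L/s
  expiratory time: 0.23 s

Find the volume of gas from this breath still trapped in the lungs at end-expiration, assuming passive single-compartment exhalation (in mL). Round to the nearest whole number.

R = (PIP − Pplat)/V̇ = (12.5 − 10.0) / 0.8333 = 2.5/0.8333 = 3.0 cmH2O·s/L.
C = Vt/(Pplat − PEEP) = 560.0 / (10.0 − 2) = 560.0/8.0 = 70.0 mL/cmH2O.
τ = R × C = 3.0 × 0.07 L/cmH2O = 0.21 s.
Fraction remaining = e^(−Te/τ) = e^(−0.23/0.21) = 0.3345.
Trapped volume = 560.0 × 0.3345 = 187.32 mL.

187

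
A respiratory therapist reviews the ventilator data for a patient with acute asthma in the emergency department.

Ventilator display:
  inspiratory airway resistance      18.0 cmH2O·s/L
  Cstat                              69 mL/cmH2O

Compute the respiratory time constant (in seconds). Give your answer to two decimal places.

τ = R × C = 18.0 × 69 mL/cmH2O = 18.0 × 0.069 L/cmH2O = 1.242 s.

1.24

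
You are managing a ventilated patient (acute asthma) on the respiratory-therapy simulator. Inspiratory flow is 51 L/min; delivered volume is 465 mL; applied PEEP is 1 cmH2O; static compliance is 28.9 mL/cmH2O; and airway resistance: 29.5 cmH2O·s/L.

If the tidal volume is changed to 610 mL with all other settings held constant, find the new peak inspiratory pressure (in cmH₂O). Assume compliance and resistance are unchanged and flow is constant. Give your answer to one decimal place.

47.2

Flow: 51 L/min ÷ 60 = 0.85 L/s.
PIP = Vt/C + R·V̇ + PEEP (constant-flow equation of motion).
Only the elastic term changes: ΔPIP = ΔVt / C = (610 − 465) / 28.9 = 5.017 cmH2O.
Original PIP = 465/28.9 + 29.5×0.85 + 1 = 42.165 cmH2O; new PIP = 42.165 + (5.017) = 47.182 cmH2O.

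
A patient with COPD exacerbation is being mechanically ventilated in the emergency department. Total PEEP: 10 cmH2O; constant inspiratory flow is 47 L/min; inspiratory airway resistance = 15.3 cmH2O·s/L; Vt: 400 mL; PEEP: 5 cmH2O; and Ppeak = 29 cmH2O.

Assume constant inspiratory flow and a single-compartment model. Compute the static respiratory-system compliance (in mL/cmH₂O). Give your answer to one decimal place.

Flow: 47 L/min ÷ 60 = 0.7833 L/s.
Total PEEP = 10 cmH2O (set 5 + intrinsic 5); this is the baseline alveolar pressure.
Equation of motion (constant flow): PIP = Vt/C + R·V̇ + PEEP.
Vt/C = PIP − R·V̇ − PEEP = 29 − 15.3×0.7833 − 10 = 29 − 11.984 − 10 = 7.016 cmH2O.
C = Vt / 7.016 = 400 / 7.016 = 57.013 mL/cmH2O.

57.0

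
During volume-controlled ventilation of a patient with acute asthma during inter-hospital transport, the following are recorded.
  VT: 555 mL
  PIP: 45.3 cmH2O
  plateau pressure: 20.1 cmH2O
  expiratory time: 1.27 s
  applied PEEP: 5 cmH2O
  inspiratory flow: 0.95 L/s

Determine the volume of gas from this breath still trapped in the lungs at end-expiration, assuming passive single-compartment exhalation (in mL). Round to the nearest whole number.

R = (PIP − Pplat)/V̇ = (45.3 − 20.1) / 0.95 = 25.2/0.95 = 26.526 cmH2O·s/L.
C = Vt/(Pplat − PEEP) = 555.0 / (20.1 − 5) = 555.0/15.1 = 36.755 mL/cmH2O.
τ = R × C = 26.526 × 0.03676 L/cmH2O = 0.9751 s.
Fraction remaining = e^(−Te/τ) = e^(−1.27/0.9751) = 0.2719.
Trapped volume = 555.0 × 0.2719 = 150.9 mL.

151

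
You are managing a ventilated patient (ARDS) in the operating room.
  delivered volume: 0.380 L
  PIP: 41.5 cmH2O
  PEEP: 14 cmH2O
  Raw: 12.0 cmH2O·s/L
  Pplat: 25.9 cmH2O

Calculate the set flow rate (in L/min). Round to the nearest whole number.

78

flow = (PIP − Pplat) / Raw = (41.5 − 25.9) / 12.0 = 1.3 L/s × 60 = 78.0 L/min.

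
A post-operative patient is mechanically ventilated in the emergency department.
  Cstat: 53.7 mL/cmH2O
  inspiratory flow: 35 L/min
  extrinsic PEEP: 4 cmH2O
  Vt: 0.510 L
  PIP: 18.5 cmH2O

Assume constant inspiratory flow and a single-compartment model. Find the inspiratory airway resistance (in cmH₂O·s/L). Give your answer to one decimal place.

Flow: 35 L/min ÷ 60 = 0.5833 L/s.
Equation of motion (constant flow): PIP = Vt/C + R·V̇ + PEEP.
R·V̇ = PIP − Vt/C − PEEP = 18.5 − 510/53.7 − 4 = 18.5 − 9.497 − 4 = 5.003 cmH2O.
R = 5.003 / 0.5833 = 8.577 cmH2O·s/L.

8.6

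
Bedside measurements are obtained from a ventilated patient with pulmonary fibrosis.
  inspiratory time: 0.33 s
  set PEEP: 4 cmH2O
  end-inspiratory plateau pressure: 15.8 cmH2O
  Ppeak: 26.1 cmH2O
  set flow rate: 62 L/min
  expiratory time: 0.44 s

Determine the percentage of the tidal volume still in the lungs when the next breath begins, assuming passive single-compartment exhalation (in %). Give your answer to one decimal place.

Flow: 62 L/min ÷ 60 = 1.0333 L/s.
Vt = flow × Ti = 1.0333 L/s × 0.33 s × 1000 mL/L = 340.99 mL.
R = (PIP − Pplat)/V̇ = (26.1 − 15.8) / 1.0333 = 10.3/1.0333 = 9.968 cmH2O·s/L.
C = Vt/(Pplat − PEEP) = 340.99 / (15.8 − 4) = 340.99/11.8 = 28.897 mL/cmH2O.
τ = R × C = 9.968 × 0.0289 L/cmH2O = 0.2881 s.
Fraction remaining at end-expiration = e^(−Te/τ) = e^(−0.44/0.2881) = 0.2171 → 21.71%.

21.7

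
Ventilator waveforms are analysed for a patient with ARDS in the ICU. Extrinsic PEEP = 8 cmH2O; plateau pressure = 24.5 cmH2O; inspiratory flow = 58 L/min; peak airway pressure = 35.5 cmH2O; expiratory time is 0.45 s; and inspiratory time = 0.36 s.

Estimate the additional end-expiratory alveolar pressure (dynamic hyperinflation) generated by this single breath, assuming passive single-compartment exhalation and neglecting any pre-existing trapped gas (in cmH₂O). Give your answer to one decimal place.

Flow: 58 L/min ÷ 60 = 0.9667 L/s.
Vt = flow × Ti = 0.9667 L/s × 0.36 s × 1000 mL/L = 348.01 mL.
R = (PIP − Pplat)/V̇ = (35.5 − 24.5) / 0.9667 = 11.0/0.9667 = 11.379 cmH2O·s/L.
C = Vt/(Pplat − PEEP) = 348.01 / (24.5 − 8) = 348.01/16.5 = 21.092 mL/cmH2O.
τ = R × C = 11.379 × 0.02109 L/cmH2O = 0.24 s.
Fraction remaining = e^(−Te/τ) = e^(−0.45/0.24) = 0.1534; trapped volume = 348.01 × 0.1534 = 53.385 mL.
Additional alveolar pressure from trapping ≈ V_trapped / C = 53.385 / 21.092 = 2.531 cmH2O.

2.5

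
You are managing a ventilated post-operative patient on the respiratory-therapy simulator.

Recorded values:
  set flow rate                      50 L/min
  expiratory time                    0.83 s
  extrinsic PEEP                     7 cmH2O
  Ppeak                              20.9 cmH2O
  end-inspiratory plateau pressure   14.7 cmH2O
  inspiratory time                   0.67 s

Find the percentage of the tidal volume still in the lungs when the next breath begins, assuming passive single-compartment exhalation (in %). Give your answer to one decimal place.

Flow: 50 L/min ÷ 60 = 0.8333 L/s.
Vt = flow × Ti = 0.8333 L/s × 0.67 s × 1000 mL/L = 558.31 mL.
R = (PIP − Pplat)/V̇ = (20.9 − 14.7) / 0.8333 = 6.2/0.8333 = 7.44 cmH2O·s/L.
C = Vt/(Pplat − PEEP) = 558.31 / (14.7 − 7) = 558.31/7.7 = 72.508 mL/cmH2O.
τ = R × C = 7.44 × 0.07251 L/cmH2O = 0.5395 s.
Fraction remaining at end-expiration = e^(−Te/τ) = e^(−0.83/0.5395) = 0.2147 → 21.47%.

21.5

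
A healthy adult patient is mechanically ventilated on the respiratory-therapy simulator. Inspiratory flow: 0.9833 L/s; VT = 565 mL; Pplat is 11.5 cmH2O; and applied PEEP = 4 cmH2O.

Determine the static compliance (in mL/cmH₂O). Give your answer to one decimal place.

75.3

Cstat = Vt / (Pplat − PEEP) = 565 / (11.5 − 4) = 565 / 7.5 = 75.333 mL/cmH2O.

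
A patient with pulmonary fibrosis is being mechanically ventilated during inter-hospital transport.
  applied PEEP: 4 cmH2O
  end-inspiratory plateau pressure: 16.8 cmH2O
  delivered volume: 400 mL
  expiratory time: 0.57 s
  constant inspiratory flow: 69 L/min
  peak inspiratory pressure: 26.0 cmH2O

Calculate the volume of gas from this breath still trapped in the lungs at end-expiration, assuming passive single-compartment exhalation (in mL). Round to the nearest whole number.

41

Flow: 69 L/min ÷ 60 = 1.15 L/s.
R = (PIP − Pplat)/V̇ = (26.0 − 16.8) / 1.15 = 9.2/1.15 = 8.0 cmH2O·s/L.
C = Vt/(Pplat − PEEP) = 400.0 / (16.8 − 4) = 400.0/12.8 = 31.25 mL/cmH2O.
τ = R × C = 8.0 × 0.03125 L/cmH2O = 0.25 s.
Fraction remaining = e^(−Te/τ) = e^(−0.57/0.25) = 0.1023.
Trapped volume = 400.0 × 0.1023 = 40.92 mL.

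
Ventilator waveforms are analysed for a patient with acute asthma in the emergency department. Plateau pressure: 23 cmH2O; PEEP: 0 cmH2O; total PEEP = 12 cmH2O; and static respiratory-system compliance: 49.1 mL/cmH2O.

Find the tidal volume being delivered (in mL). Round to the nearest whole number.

540

End-expiratory occlusion gives total PEEP = 12 cmH2O (intrinsic PEEP = 12 − 0 = 12). Use total PEEP for the elastic gradient.
Vt = Cstat × (Pplat − PEEPtotal) = 49.1 × (23 − 12) = 49.1 × 11.0 = 540.1 mL.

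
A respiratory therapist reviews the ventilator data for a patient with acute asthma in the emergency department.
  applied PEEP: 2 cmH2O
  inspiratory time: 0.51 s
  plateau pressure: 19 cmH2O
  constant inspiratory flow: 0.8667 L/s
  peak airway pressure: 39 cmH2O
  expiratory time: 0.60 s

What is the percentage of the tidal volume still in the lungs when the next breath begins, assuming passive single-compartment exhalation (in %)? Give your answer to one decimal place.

Vt = flow × Ti = 0.8667 L/s × 0.51 s × 1000 mL/L = 442.02 mL.
R = (PIP − Pplat)/V̇ = (39 − 19) / 0.8667 = 20.0/0.8667 = 23.076 cmH2O·s/L.
C = Vt/(Pplat − PEEP) = 442.02 / (19 − 2) = 442.02/17.0 = 26.001 mL/cmH2O.
τ = R × C = 23.076 × 0.026 L/cmH2O = 0.6 s.
Fraction remaining at end-expiration = e^(−Te/τ) = e^(−0.60/0.6) = 0.3679 → 36.79%.

36.8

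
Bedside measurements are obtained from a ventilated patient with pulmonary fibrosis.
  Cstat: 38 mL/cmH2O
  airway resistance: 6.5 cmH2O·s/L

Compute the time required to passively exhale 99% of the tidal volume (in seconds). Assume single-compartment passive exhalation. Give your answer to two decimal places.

1.14

τ = R × C = 6.5 × 38 mL/cmH2O = 6.5 × 0.038 L/cmH2O = 0.247 s.
Exhaled fraction f = 1 − e^(−t/τ) → t = −τ·ln(1 − f) = −0.247·ln(0.01) = 1.137 s.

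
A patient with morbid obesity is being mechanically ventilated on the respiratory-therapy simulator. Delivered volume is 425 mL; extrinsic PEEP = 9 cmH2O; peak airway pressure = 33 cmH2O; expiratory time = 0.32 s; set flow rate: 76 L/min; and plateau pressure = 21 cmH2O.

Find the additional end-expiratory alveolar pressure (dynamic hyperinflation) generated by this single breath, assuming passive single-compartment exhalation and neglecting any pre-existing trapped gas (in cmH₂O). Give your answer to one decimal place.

Flow: 76 L/min ÷ 60 = 1.2667 L/s.
R = (PIP − Pplat)/V̇ = (33 − 21) / 1.2667 = 12.0/1.2667 = 9.473 cmH2O·s/L.
C = Vt/(Pplat − PEEP) = 425.0 / (21 − 9) = 425.0/12.0 = 35.417 mL/cmH2O.
τ = R × C = 9.473 × 0.03542 L/cmH2O = 0.3355 s.
Fraction remaining = e^(−Te/τ) = e^(−0.32/0.3355) = 0.3853; trapped volume = 425.0 × 0.3853 = 163.75 mL.
Additional alveolar pressure from trapping ≈ V_trapped / C = 163.75 / 35.417 = 4.623 cmH2O.

4.6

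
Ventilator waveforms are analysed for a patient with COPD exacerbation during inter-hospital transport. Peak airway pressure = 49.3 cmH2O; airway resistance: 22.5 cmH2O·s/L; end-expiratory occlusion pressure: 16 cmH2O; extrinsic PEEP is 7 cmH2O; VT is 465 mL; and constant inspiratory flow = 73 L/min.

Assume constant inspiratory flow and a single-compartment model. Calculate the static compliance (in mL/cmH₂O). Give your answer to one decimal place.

Flow: 73 L/min ÷ 60 = 1.2167 L/s.
Total PEEP = 16 cmH2O (set 7 + intrinsic 9); this is the baseline alveolar pressure.
Equation of motion (constant flow): PIP = Vt/C + R·V̇ + PEEP.
Vt/C = PIP − R·V̇ − PEEP = 49.3 − 22.5×1.2167 − 16 = 49.3 − 27.376 − 16 = 5.924 cmH2O.
C = Vt / 5.924 = 465 / 5.924 = 78.494 mL/cmH2O.

78.5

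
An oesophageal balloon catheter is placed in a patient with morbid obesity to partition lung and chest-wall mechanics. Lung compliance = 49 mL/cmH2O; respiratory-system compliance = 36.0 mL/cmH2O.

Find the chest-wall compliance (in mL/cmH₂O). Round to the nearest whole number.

136

1/Ccw = 1/Crs − 1/CL.
1/Ccw = 1/36.0 − 1/49 = 0.00737.
Ccw = 135.69 mL/cmH2O.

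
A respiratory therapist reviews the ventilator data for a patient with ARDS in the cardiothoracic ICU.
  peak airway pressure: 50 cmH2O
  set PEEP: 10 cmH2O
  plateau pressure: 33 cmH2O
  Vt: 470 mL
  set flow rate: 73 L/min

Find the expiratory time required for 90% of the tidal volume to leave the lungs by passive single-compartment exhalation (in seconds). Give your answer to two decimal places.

0.66

Flow: 73 L/min ÷ 60 = 1.2167 L/s.
R = (PIP − Pplat)/V̇ = (50 − 33) / 1.2167 = 17.0/1.2167 = 13.972 cmH2O·s/L.
C = Vt/(Pplat − PEEP) = 470.0 / (33 − 10) = 470.0/23.0 = 20.435 mL/cmH2O.
τ = R × C = 13.972 × 0.02044 L/cmH2O = 0.2856 s.
t = −τ·ln(1 − 0.90) = −0.2856·ln(0.1) = 0.6576 s.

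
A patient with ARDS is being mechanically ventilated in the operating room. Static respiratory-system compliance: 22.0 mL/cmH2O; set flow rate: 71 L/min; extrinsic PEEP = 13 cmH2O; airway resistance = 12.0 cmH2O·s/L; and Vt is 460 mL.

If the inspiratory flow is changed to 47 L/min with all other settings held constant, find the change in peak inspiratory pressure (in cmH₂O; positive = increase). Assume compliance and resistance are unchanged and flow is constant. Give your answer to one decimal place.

-4.8

Flow: 71 L/min ÷ 60 = 1.1833 L/s.
New flow: 47 L/min ÷ 60 = 0.7833 L/s.
PIP = Vt/C + R·V̇ + PEEP (constant-flow equation of motion).
Only the resistive term changes: ΔPIP = R × ΔV̇ = 12.0 × (0.7833 − 1.1833) = 12.0 × -0.4 = -4.8 cmH2O.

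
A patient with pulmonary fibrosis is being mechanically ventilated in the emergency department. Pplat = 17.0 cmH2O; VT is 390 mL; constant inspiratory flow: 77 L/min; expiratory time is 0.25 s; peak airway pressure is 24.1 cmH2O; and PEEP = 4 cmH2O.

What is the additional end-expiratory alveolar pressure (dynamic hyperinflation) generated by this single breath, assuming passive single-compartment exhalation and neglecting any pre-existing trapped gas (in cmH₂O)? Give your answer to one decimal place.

2.9

Flow: 77 L/min ÷ 60 = 1.2833 L/s.
R = (PIP − Pplat)/V̇ = (24.1 − 17.0) / 1.2833 = 7.1/1.2833 = 5.533 cmH2O·s/L.
C = Vt/(Pplat − PEEP) = 390.0 / (17.0 − 4) = 390.0/13.0 = 30.0 mL/cmH2O.
τ = R × C = 5.533 × 0.03 L/cmH2O = 0.166 s.
Fraction remaining = e^(−Te/τ) = e^(−0.25/0.166) = 0.2218; trapped volume = 390.0 × 0.2218 = 86.502 mL.
Additional alveolar pressure from trapping ≈ V_trapped / C = 86.502 / 30.0 = 2.883 cmH2O.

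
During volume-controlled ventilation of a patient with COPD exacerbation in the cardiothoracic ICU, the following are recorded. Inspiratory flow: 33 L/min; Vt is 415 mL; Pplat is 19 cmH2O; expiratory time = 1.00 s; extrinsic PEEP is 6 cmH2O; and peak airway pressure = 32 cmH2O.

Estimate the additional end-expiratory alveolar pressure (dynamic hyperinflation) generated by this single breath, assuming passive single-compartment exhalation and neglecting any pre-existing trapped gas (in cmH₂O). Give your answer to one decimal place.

Flow: 33 L/min ÷ 60 = 0.55 L/s.
R = (PIP − Pplat)/V̇ = (32 − 19) / 0.55 = 13.0/0.55 = 23.636 cmH2O·s/L.
C = Vt/(Pplat − PEEP) = 415.0 / (19 − 6) = 415.0/13.0 = 31.923 mL/cmH2O.
τ = R × C = 23.636 × 0.03192 L/cmH2O = 0.7545 s.
Fraction remaining = e^(−Te/τ) = e^(−1.00/0.7545) = 0.2657; trapped volume = 415.0 × 0.2657 = 110.27 mL.
Additional alveolar pressure from trapping ≈ V_trapped / C = 110.27 / 31.923 = 3.454 cmH2O.

3.5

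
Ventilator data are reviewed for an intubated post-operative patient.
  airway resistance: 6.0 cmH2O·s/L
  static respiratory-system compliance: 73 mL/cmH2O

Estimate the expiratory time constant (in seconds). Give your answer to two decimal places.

τ = R × C = 6.0 × 73 mL/cmH2O = 6.0 × 0.073 L/cmH2O = 0.438 s.

0.44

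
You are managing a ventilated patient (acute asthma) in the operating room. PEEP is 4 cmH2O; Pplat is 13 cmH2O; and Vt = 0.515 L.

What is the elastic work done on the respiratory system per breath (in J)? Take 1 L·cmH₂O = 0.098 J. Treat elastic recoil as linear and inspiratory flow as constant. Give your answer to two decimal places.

Elastic work ≈ ½ × (Pplat − PEEP) × Vt = 0.5 × (13 − 4) × 0.515 L = 0.5 × 9.0 × 0.515 = 2.318 L·cmH2O.
× 0.098 J/(L·cmH2O) → 0.2272 J.

0.23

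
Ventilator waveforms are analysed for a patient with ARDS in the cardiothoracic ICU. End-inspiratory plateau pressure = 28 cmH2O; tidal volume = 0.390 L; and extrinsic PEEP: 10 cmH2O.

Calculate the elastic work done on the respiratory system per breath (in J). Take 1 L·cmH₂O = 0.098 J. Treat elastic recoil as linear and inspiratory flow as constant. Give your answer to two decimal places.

Elastic work ≈ ½ × (Pplat − PEEP) × Vt = 0.5 × (28 − 10) × 0.390 L = 0.5 × 18.0 × 0.390 = 3.51 L·cmH2O.
× 0.098 J/(L·cmH2O) → 0.344 J.

0.34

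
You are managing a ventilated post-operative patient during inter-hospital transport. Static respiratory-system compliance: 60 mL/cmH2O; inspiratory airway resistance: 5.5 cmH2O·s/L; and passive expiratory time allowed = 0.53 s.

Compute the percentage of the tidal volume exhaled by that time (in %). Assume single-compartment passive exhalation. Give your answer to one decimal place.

79.9

τ = R × C = 5.5 × 60 mL/cmH2O = 5.5 × 0.060 L/cmH2O = 0.33 s.
Passive exhalation: V(t)/V₀ = e^(−t/τ) = e^(−0.53/0.33) = 0.2007.
Fraction exhaled = 1 − 0.2007 = 0.7993 → 79.93%.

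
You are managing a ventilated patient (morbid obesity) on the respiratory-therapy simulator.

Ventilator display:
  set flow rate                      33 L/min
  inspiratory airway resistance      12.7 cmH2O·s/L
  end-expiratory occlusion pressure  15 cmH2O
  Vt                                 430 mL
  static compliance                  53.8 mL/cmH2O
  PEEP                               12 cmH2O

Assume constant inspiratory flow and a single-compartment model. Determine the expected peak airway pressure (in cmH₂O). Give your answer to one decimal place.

Flow: 33 L/min ÷ 60 = 0.55 L/s.
Total PEEP = 15 cmH2O (set 12 + intrinsic 3); this is the baseline alveolar pressure.
Equation of motion (constant flow): PIP = Vt/C + R·V̇ + PEEP.
PIP = 430/53.8 + 12.7×0.55 + 15 = 7.993 + 6.985 + 15 = 29.978 cmH2O.

30.0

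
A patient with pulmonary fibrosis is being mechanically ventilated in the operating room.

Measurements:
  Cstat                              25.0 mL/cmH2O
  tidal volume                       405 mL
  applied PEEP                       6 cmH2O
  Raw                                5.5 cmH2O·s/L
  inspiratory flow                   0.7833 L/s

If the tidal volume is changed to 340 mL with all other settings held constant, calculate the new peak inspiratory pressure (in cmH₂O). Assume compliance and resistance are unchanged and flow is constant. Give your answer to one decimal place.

PIP = Vt/C + R·V̇ + PEEP (constant-flow equation of motion).
Only the elastic term changes: ΔPIP = ΔVt / C = (340 − 405) / 25.0 = -2.6 cmH2O.
Original PIP = 405/25.0 + 5.5×0.7833 + 6 = 26.508 cmH2O; new PIP = 26.508 + (-2.6) = 23.908 cmH2O.

23.9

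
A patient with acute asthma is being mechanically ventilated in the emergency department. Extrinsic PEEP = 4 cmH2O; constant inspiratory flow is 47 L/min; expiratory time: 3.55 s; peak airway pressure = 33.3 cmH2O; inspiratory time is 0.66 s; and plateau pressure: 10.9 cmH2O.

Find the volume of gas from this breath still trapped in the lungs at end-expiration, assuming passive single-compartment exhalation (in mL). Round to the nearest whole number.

Flow: 47 L/min ÷ 60 = 0.7833 L/s.
Vt = flow × Ti = 0.7833 L/s × 0.66 s × 1000 mL/L = 516.98 mL.
R = (PIP − Pplat)/V̇ = (33.3 − 10.9) / 0.7833 = 22.4/0.7833 = 28.597 cmH2O·s/L.
C = Vt/(Pplat − PEEP) = 516.98 / (10.9 − 4) = 516.98/6.9 = 74.925 mL/cmH2O.
τ = R × C = 28.597 × 0.07493 L/cmH2O = 2.143 s.
Fraction remaining = e^(−Te/τ) = e^(−3.55/2.143) = 0.1908.
Trapped volume = 516.98 × 0.1908 = 98.64 mL.

99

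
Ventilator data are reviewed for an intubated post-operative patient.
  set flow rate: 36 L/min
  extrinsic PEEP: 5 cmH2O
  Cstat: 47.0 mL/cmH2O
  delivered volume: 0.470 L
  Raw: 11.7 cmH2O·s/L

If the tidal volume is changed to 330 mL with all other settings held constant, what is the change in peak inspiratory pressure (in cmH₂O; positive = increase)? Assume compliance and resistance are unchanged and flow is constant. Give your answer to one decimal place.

-3.0

PIP = Vt/C + R·V̇ + PEEP (constant-flow equation of motion).
Only the elastic term changes: ΔPIP = ΔVt / C = (330 − 470) / 47.0 = -2.979 cmH2O.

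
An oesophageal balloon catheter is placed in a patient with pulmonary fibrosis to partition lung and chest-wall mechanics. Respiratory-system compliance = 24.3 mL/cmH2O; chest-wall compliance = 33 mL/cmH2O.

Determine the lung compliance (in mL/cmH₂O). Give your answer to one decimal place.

1/CL = 1/Crs − 1/Ccw.
1/CL = 1/24.3 − 1/33 = 0.01085.
CL = 92.166 mL/cmH2O.

92.2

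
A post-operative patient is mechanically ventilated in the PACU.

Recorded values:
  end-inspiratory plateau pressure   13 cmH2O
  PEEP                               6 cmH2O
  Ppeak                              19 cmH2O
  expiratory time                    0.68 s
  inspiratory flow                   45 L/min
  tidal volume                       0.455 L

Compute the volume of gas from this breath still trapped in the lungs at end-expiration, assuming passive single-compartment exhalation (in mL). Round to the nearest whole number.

Flow: 45 L/min ÷ 60 = 0.75 L/s.
R = (PIP − Pplat)/V̇ = (19 − 13) / 0.75 = 6.0/0.75 = 8.0 cmH2O·s/L.
C = Vt/(Pplat − PEEP) = 455.0 / (13 − 6) = 455.0/7.0 = 65.0 mL/cmH2O.
τ = R × C = 8.0 × 0.065 L/cmH2O = 0.52 s.
Fraction remaining = e^(−Te/τ) = e^(−0.68/0.52) = 0.2704.
Trapped volume = 455.0 × 0.2704 = 123.03 mL.

123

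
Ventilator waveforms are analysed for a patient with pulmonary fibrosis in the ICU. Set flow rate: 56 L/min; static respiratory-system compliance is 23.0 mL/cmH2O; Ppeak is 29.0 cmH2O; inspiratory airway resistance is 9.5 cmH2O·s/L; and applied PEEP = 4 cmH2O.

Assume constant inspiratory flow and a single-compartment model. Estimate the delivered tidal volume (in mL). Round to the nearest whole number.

Flow: 56 L/min ÷ 60 = 0.9333 L/s.
Equation of motion (constant flow): PIP = Vt/C + R·V̇ + PEEP.
Vt/C = PIP − R·V̇ − PEEP = 29.0 − 8.866 − 4 = 16.134 cmH2O.
Vt = C × 16.134 = 23.0 × 16.134 = 371.08 mL.

371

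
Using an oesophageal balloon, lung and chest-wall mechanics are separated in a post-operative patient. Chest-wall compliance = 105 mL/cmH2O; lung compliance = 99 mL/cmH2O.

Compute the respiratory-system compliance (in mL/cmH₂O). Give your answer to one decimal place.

51.0

Lung and chest wall are elastances in series: 1/Crs = 1/CL + 1/Ccw.
1/Crs = 1/99 + 1/105 = 0.01962.
Crs = 50.968 mL/cmH2O.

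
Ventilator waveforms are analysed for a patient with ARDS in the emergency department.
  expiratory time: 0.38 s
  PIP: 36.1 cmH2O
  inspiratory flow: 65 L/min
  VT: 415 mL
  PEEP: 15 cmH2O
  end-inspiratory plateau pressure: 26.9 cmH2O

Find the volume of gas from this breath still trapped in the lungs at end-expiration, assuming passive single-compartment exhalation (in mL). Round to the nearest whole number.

115

Flow: 65 L/min ÷ 60 = 1.0833 L/s.
R = (PIP − Pplat)/V̇ = (36.1 − 26.9) / 1.0833 = 9.2/1.0833 = 8.493 cmH2O·s/L.
C = Vt/(Pplat − PEEP) = 415.0 / (26.9 − 15) = 415.0/11.9 = 34.874 mL/cmH2O.
τ = R × C = 8.493 × 0.03487 L/cmH2O = 0.2962 s.
Fraction remaining = e^(−Te/τ) = e^(−0.38/0.2962) = 0.2772.
Trapped volume = 415.0 × 0.2772 = 115.04 mL.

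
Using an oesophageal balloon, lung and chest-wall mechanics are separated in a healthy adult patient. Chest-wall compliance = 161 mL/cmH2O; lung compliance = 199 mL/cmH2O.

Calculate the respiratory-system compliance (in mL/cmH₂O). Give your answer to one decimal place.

Lung and chest wall are elastances in series: 1/Crs = 1/CL + 1/Ccw.
1/Crs = 1/199 + 1/161 = 0.01124.
Crs = 88.968 mL/cmH2O.

89.0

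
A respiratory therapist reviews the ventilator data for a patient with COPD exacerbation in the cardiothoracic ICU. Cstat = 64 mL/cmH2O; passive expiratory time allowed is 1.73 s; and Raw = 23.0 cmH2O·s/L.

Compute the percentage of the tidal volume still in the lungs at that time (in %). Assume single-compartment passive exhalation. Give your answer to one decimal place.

τ = R × C = 23.0 × 64 mL/cmH2O = 23.0 × 0.064 L/cmH2O = 1.472 s.
Passive exhalation: V(t)/V₀ = e^(−t/τ) = e^(−1.73/1.472) = 0.3087.
Fraction remaining = 0.3087 → 30.87%.

30.9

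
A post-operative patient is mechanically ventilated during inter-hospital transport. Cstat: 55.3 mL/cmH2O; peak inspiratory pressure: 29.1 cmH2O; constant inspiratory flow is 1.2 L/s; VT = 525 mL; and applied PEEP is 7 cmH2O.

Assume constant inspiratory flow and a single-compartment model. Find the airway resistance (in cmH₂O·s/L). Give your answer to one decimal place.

Equation of motion (constant flow): PIP = Vt/C + R·V̇ + PEEP.
R·V̇ = PIP − Vt/C − PEEP = 29.1 − 525/55.3 − 7 = 29.1 − 9.494 − 7 = 12.606 cmH2O.
R = 12.606 / 1.2 = 10.505 cmH2O·s/L.

10.5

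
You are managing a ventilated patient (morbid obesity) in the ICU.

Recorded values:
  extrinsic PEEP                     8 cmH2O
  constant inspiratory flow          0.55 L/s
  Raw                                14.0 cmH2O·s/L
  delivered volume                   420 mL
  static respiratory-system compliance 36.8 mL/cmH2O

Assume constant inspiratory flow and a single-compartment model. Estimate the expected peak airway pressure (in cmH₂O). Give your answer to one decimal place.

Equation of motion (constant flow): PIP = Vt/C + R·V̇ + PEEP.
PIP = 420/36.8 + 14.0×0.55 + 8 = 11.413 + 7.7 + 8 = 27.113 cmH2O.

27.1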